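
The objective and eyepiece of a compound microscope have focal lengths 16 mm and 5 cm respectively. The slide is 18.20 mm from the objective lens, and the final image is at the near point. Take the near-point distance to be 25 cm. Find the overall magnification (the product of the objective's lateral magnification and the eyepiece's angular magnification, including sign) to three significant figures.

-43.6

Convert to cm: f_obj = 16 mm = 1.6 cm; d_o = 18.20 mm = 1.82 cm.
Objective: 1/d_i = 1/f_obj - 1/d_o = 1/1.6 - 1/1.82 = 0.07555 cm^-1, so d_i = 13.236 cm.
m_obj = -d_i/d_o = -13.236/1.82 = -7.273.
Eyepiece angular magnification (image at near point): M_eye = 1 + D/f_e = 1 + 25/5 = 6.000.
Overall M = m_obj x M_eye = (-7.273)(6.000) = -43.64.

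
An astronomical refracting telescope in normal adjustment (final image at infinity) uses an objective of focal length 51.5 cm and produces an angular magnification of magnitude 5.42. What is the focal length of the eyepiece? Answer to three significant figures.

|M| = f_obj/f_eye, so f_eye = f_obj/|M| = 51.5/5.42 = 9.502 cm.

9.50 cm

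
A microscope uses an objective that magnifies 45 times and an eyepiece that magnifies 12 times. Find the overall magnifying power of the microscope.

540

The overall magnification of a compound microscope is the product of the objective and eyepiece magnifications:
M = M_obj x M_eye = 45 x 12 = 540.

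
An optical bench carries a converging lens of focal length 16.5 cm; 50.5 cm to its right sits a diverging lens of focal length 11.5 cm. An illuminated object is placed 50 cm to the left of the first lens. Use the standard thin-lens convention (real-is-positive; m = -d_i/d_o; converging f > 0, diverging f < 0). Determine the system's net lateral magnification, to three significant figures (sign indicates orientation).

First lens: d_i1 = 1/(1/16.5 - 1/50) = 24.627 cm.
m_1 = -(24.627)/50 = -0.4925.
Object distance for lens 2: d_o2 = 50.5 - 24.627 = 25.873 cm.
Second lens: d_i2 = 1/(1/(-11.5) - 1/(25.873)) = -7.961 cm.
m_2 = -(-7.961)/(25.873) = 0.3077.
Total m = m_1 x m_2 = (-0.4925)(0.3077) = -0.1516.

-0.152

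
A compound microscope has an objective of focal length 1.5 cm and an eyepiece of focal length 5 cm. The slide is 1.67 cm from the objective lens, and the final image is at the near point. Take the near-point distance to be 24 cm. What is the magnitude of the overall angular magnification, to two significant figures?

51

Objective: 1/d_i = 1/f_obj - 1/d_o = 1/1.5 - 1/1.67 = 0.06786 cm^-1, so d_i = 14.735 cm.
m_obj = -d_i/d_o = -14.735/1.67 = -8.824.
Eyepiece angular magnification (image at near point): M_eye = 1 + D/f_e = 1 + 24/5 = 5.800.
Overall M = m_obj x M_eye = (-8.824)(5.800) = -51.18.
|M| = 51.18.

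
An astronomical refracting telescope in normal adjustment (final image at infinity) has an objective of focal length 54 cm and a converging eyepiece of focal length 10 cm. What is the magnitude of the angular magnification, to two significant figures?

5.4

|M| = f_obj/|f_eye| = 54/10 = 5.400.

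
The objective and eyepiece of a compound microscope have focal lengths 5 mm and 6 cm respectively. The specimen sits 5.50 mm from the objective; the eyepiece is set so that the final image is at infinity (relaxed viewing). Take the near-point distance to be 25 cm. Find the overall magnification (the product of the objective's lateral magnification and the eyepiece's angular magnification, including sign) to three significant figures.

Convert to cm: f_obj = 5 mm = 0.5 cm; d_o = 5.50 mm = 0.55 cm.
Objective: 1/d_i = 1/f_obj - 1/d_o = 1/0.5 - 1/0.55 = 0.18182 cm^-1, so d_i = 5.500 cm.
m_obj = -d_i/d_o = -5.500/0.55 = -10.000.
Eyepiece angular magnification (image at infinity): M_eye = D/f_e = 25/6 = 4.167.
Overall M = m_obj x M_eye = (-10.000)(4.167) = -41.67.

-41.7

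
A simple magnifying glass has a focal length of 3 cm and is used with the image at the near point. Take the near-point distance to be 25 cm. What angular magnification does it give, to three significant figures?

M = 1 + D/f = 1 + 25/3 = 9.333.

9.33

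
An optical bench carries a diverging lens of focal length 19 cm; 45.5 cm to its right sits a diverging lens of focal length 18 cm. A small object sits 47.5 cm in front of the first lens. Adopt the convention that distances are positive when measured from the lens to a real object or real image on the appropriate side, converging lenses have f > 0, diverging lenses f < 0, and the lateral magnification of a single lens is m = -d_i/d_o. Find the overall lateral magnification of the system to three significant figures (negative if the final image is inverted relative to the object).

0.0667

Lens 1: 1/d_i1 = 1/f_1 - 1/d_o1 = 1/(-19) - 1/47.5 = -0.07368 cm^-1, so d_i1 = -13.571 cm.
m_1 = -(-13.571)/47.5 = 0.2857.
The intermediate image is virtual, 13.571 cm to the left of lens 1, so d_o2 = L - d_i1 = 45.5 - (-13.571) = 59.071 cm.
Lens 2: 1/d_i2 = 1/f_2 - 1/d_o2 = 1/(-18) - 1/(59.071) = -0.07248 cm^-1, so d_i2 = -13.796 cm.
m_2 = -(-13.796)/(59.071) = 0.2335.
Total m = m_1 x m_2 = (0.2857)(0.2335) = 0.0667.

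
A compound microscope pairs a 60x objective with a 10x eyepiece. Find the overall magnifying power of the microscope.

The overall magnification of a compound microscope is the product of the objective and eyepiece magnifications:
M = M_obj x M_eye = 60 x 10 = 600.

600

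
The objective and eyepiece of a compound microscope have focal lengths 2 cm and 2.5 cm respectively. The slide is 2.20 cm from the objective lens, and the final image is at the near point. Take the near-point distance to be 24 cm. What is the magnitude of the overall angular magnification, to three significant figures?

Objective: 1/d_i = 1/f_obj - 1/d_o = 1/2 - 1/2.20 = 0.04545 cm^-1, so d_i = 22.000 cm.
m_obj = -d_i/d_o = -22.000/2.20 = -10.000.
Eyepiece angular magnification (image at near point): M_eye = 1 + D/f_e = 1 + 24/2.5 = 10.600.
Overall M = m_obj x M_eye = (-10.000)(10.600) = -106.00.
|M| = 106.00.

106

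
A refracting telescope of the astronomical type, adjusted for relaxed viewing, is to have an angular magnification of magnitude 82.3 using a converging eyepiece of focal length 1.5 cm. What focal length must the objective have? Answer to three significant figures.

123 cm

|M| = f_obj/|f_eye|, so f_obj = |M| x |f_eye| = 82.3 x 1.5 = 123.450 cm.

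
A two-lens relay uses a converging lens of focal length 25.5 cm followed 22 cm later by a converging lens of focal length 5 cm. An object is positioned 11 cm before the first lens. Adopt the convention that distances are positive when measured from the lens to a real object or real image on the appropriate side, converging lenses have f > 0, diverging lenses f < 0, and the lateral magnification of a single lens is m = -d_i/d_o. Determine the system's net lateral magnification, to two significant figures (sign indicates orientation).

Lens 1: 1/d_i1 = 1/f_1 - 1/d_o1 = 1/25.5 - 1/11 = -0.05169 cm^-1, so d_i1 = -19.345 cm.
m_1 = -(-19.345)/11 = 1.7586.
The intermediate image is virtual, 19.345 cm to the left of lens 1, so d_o2 = L - d_i1 = 22 - (-19.345) = 41.345 cm.
Lens 2: 1/d_i2 = 1/f_2 - 1/d_o2 = 1/5 - 1/(41.345) = 0.17581 cm^-1, so d_i2 = 5.688 cm.
m_2 = -(5.688)/(41.345) = -0.1376.
The system's lateral magnification is m_1 m_2 = (1.7586)(-0.1376) = -0.2419.

-0.24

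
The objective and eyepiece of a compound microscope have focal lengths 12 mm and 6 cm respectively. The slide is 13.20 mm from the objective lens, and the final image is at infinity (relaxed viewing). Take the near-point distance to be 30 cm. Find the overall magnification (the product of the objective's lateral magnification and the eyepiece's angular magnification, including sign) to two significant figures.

Convert to cm: f_obj = 12 mm = 1.2 cm; d_o = 13.20 mm = 1.32 cm.
Objective: 1/d_i = 1/f_obj - 1/d_o = 1/1.2 - 1/1.32 = 0.07576 cm^-1, so d_i = 13.200 cm.
m_obj = -d_i/d_o = -13.200/1.32 = -10.000.
Eyepiece angular magnification (image at infinity): M_eye = D/f_e = 30/6 = 5.000.
Overall M = m_obj x M_eye = (-10.000)(5.000) = -50.00.

-50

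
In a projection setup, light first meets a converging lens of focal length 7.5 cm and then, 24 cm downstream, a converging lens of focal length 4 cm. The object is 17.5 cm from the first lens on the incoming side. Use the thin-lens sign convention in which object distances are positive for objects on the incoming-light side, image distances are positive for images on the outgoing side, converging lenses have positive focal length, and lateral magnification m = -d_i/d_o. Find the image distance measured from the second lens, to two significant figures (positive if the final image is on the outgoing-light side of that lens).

6.3 cm

Lens 1: 1/d_i1 = 1/f_1 - 1/d_o1 = 1/7.5 - 1/17.5 = 0.07619 cm^-1, so d_i1 = 13.125 cm.
That image sits 10.875 cm in front of the second lens, so d_o2 = 10.875 cm.
Lens 2: 1/d_i2 = 1/f_2 - 1/d_o2 = 1/4 - 1/(10.875) = 0.15805 cm^-1, so d_i2 = 6.327 cm.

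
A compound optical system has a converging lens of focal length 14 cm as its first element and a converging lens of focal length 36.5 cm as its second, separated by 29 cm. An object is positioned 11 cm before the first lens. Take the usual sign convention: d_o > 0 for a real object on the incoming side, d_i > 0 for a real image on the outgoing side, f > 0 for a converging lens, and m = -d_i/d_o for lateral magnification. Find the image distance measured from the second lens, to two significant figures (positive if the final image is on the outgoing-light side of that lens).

67 cm

Lens 1: 1/d_i1 = 1/f_1 - 1/d_o1 = 1/14 - 1/11 = -0.01948 cm^-1, so d_i1 = -51.333 cm.
The intermediate image is virtual, 51.333 cm to the left of lens 1, so d_o2 = L - d_i1 = 29 - (-51.333) = 80.333 cm.
Lens 2: 1/d_i2 = 1/f_2 - 1/d_o2 = 1/36.5 - 1/(80.333) = 0.01495 cm^-1, so d_i2 = 66.894 cm.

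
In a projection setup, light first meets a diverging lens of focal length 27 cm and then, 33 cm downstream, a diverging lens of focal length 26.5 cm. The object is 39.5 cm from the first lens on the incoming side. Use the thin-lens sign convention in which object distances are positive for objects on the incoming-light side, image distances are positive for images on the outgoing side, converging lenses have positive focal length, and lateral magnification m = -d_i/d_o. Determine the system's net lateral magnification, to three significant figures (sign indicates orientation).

First lens: d_i1 = 1/(1/(-27) - 1/39.5) = -16.038 cm.
m_1 = -(-16.038)/39.5 = 0.4060.
The intermediate image is virtual, 16.038 cm to the left of lens 1, so d_o2 = L - d_i1 = 33 - (-16.038) = 49.038 cm.
Second lens: d_i2 = 1/(1/(-26.5) - 1/(49.038)) = -17.203 cm.
m_2 = -(-17.203)/(49.038) = 0.3508.
Overall magnification: m = m_1 m_2 = 0.1424.

0.142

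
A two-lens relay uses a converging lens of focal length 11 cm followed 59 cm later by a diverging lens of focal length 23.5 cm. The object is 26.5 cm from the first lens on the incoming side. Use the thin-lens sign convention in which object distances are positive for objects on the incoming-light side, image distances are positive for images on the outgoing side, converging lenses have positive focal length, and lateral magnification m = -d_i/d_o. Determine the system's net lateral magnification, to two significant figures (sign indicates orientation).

Lens 1: 1/d_i1 = 1/f_1 - 1/d_o1 = 1/11 - 1/26.5 = 0.05317 cm^-1, so d_i1 = 18.806 cm.
m_1 = -(18.806)/26.5 = -0.7097.
Object distance for lens 2: d_o2 = 59 - 18.806 = 40.194 cm.
Lens 2: 1/d_i2 = 1/f_2 - 1/d_o2 = 1/(-23.5) - 1/(40.194) = -0.06743 cm^-1, so d_i2 = -14.830 cm.
m_2 = -(-14.830)/(40.194) = 0.3690.
Overall magnification: m = m_1 m_2 = -0.2618.

-0.26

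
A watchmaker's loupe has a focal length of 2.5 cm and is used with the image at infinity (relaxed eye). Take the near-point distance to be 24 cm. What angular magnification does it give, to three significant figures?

M = D/f = 24/2.5 = 9.600.

9.60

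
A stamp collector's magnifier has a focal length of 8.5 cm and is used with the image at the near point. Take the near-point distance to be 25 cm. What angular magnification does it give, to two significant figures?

M = 1 + D/f = 1 + 25/8.5 = 3.941.

3.9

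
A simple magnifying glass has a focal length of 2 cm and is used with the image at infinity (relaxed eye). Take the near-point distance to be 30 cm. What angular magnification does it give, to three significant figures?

15.0

M = D/f = 30/2 = 15.000.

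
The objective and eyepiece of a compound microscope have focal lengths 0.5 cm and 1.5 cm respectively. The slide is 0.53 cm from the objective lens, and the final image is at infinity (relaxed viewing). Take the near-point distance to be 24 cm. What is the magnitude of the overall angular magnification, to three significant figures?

267

Objective: 1/d_i = 1/f_obj - 1/d_o = 1/0.5 - 1/0.53 = 0.11321 cm^-1, so d_i = 8.833 cm.
m_obj = -d_i/d_o = -8.833/0.53 = -16.667.
Eyepiece angular magnification (image at infinity): M_eye = D/f_e = 24/1.5 = 16.000.
Overall M = m_obj x M_eye = (-16.667)(16.000) = -266.67.
|M| = 266.67.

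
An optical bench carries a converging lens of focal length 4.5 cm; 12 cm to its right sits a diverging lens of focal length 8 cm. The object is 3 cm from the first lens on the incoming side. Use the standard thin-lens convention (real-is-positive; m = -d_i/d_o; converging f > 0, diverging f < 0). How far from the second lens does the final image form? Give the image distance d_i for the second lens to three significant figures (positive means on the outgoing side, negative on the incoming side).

-5.79 cm

Applying the thin-lens equation to the first lens, 1/4.5 = 1/3 + 1/d_i1, which gives d_i1 = -9.000 cm.
The intermediate image is virtual, 9.000 cm to the left of lens 1, so d_o2 = L - d_i1 = 12 - (-9.000) = 21.000 cm.
Applying the thin-lens equation again with f_2 = -8 cm and d_o2 = 21.000 cm gives d_i2 = -5.793 cm.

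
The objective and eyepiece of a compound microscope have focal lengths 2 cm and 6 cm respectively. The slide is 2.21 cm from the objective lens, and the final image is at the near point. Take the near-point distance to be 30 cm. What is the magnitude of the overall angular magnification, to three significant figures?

57.1

Objective: 1/d_i = 1/f_obj - 1/d_o = 1/2 - 1/2.21 = 0.04751 cm^-1, so d_i = 21.048 cm.
m_obj = -d_i/d_o = -21.048/2.21 = -9.524.
Eyepiece angular magnification (image at near point): M_eye = 1 + D/f_e = 1 + 30/6 = 6.000.
Overall M = m_obj x M_eye = (-9.524)(6.000) = -57.14.
|M| = 57.14.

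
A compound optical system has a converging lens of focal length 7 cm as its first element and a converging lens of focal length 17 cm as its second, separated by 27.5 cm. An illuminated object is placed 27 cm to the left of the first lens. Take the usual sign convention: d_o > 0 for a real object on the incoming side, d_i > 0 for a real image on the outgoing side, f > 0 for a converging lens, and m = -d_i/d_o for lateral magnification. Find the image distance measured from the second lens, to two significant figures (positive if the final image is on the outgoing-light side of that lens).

290 cm

Lens 1: 1/d_i1 = 1/f_1 - 1/d_o1 = 1/7 - 1/27 = 0.10582 cm^-1, so d_i1 = 9.450 cm.
That image sits 18.050 cm in front of the second lens, so d_o2 = 18.050 cm.
Lens 2: 1/d_i2 = 1/f_2 - 1/d_o2 = 1/17 - 1/(18.050) = 0.00342 cm^-1, so d_i2 = 292.238 cm.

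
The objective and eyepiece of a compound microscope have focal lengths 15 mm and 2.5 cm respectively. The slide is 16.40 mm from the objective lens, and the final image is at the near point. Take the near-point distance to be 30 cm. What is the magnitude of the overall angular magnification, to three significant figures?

Convert to cm: f_obj = 15 mm = 1.5 cm; d_o = 16.40 mm = 1.64 cm.
Objective: 1/d_i = 1/f_obj - 1/d_o = 1/1.5 - 1/1.64 = 0.05691 cm^-1, so d_i = 17.571 cm.
m_obj = -d_i/d_o = -17.571/1.64 = -10.714.
Eyepiece angular magnification (image at near point): M_eye = 1 + D/f_e = 1 + 30/2.5 = 13.000.
Overall M = m_obj x M_eye = (-10.714)(13.000) = -139.29.
|M| = 139.29.

139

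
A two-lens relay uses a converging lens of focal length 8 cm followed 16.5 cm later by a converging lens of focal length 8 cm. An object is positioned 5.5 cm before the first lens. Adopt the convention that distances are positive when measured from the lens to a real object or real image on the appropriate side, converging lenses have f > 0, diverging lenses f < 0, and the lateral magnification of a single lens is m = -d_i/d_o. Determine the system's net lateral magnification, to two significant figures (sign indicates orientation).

First lens: d_i1 = 1/(1/8 - 1/5.5) = -17.600 cm.
m_1 = -(-17.600)/5.5 = 3.2000.
With d_i1 < 0 the first image is virtual and lies on the object side; the object distance for lens 2 is d_o2 = 16.5 - (-17.600) = 34.100 cm.
Second lens: d_i2 = 1/(1/8 - 1/(34.100)) = 10.452 cm.
m_2 = -(10.452)/(34.100) = -0.3065.
The system's lateral magnification is m_1 m_2 = (3.2000)(-0.3065) = -0.9808.

-0.98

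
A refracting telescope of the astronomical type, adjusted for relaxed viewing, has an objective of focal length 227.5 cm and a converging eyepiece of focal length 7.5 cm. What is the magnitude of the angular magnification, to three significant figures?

30.3

|M| = f_obj/|f_eye| = 227.5/7.5 = 30.333.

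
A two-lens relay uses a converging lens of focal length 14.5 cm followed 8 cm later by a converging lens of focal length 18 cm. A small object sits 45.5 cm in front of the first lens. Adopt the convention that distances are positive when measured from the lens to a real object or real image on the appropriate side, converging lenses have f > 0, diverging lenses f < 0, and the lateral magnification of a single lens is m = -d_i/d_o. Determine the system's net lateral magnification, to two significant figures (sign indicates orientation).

Lens 1: 1/d_i1 = 1/f_1 - 1/d_o1 = 1/14.5 - 1/45.5 = 0.04699 cm^-1, so d_i1 = 21.282 cm.
m_1 = -(21.282)/45.5 = -0.4677.
Since 21.282 cm > 8 cm, the first image lies past the second lens and serves as a virtual object: d_o2 = L - d_i1 = -13.282 cm.
Lens 2: 1/d_i2 = 1/f_2 - 1/d_o2 = 1/18 - 1/(-13.282) = 0.13084 cm^-1, so d_i2 = 7.643 cm.
m_2 = -(7.643)/(-13.282) = 0.5754.
The system's lateral magnification is m_1 m_2 = (-0.4677)(0.5754) = -0.2691.

-0.27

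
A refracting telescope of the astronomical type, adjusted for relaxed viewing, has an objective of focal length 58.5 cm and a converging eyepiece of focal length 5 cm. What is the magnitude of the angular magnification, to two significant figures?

12

|M| = f_obj/|f_eye| = 58.5/5 = 11.700.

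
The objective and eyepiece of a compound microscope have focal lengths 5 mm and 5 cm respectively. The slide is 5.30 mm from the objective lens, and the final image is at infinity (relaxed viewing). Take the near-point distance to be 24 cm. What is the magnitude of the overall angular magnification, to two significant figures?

80

Convert to cm: f_obj = 5 mm = 0.5 cm; d_o = 5.30 mm = 0.53 cm.
Objective: 1/d_i = 1/f_obj - 1/d_o = 1/0.5 - 1/0.53 = 0.11321 cm^-1, so d_i = 8.833 cm.
m_obj = -d_i/d_o = -8.833/0.53 = -16.667.
Eyepiece angular magnification (image at infinity): M_eye = D/f_e = 24/5 = 4.800.
Overall M = m_obj x M_eye = (-16.667)(4.800) = -80.00.
|M| = 80.00.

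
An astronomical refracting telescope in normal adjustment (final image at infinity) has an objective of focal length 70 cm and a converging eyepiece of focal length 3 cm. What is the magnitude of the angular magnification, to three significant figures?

|M| = f_obj/|f_eye| = 70/3 = 23.333.

23.3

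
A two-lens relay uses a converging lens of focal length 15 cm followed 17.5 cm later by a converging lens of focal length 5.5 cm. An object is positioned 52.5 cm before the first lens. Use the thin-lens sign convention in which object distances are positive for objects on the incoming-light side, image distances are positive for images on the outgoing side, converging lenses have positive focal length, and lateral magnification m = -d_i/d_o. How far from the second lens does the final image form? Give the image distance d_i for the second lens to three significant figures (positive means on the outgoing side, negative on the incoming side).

Lens 1: 1/d_i1 = 1/f_1 - 1/d_o1 = 1/15 - 1/52.5 = 0.04762 cm^-1, so d_i1 = 21.000 cm.
Since 21.000 cm > 17.5 cm, the first image lies past the second lens and serves as a virtual object: d_o2 = L - d_i1 = -3.500 cm.
Lens 2: 1/d_i2 = 1/f_2 - 1/d_o2 = 1/5.5 - 1/(-3.500) = 0.46753 cm^-1, so d_i2 = 2.139 cm.

2.14 cm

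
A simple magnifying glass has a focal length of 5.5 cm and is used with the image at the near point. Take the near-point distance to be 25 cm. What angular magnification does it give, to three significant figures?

5.55

M = 1 + D/f = 1 + 25/5.5 = 5.545.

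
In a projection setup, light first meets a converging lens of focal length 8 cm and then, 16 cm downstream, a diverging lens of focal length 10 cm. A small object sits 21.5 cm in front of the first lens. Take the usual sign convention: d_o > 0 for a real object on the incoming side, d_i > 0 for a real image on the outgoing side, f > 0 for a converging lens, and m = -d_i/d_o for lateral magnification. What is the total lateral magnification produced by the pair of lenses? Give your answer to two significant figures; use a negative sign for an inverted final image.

-0.45

Lens 1: 1/d_i1 = 1/f_1 - 1/d_o1 = 1/8 - 1/21.5 = 0.07849 cm^-1, so d_i1 = 12.741 cm.
m_1 = -(12.741)/21.5 = -0.5926.
Object distance for lens 2: d_o2 = 16 - 12.741 = 3.259 cm.
Lens 2: 1/d_i2 = 1/f_2 - 1/d_o2 = 1/(-10) - 1/(3.259) = -0.40682 cm^-1, so d_i2 = -2.458 cm.
m_2 = -(-2.458)/(3.259) = 0.7542.
Overall magnification: m = m_1 m_2 = -0.4469.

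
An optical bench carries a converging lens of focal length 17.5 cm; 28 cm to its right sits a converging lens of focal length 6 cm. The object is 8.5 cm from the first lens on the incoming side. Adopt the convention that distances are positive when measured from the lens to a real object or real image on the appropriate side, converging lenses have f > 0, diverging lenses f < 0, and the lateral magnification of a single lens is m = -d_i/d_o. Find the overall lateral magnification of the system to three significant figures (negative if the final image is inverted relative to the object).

-0.303

Lens 1: 1/d_i1 = 1/f_1 - 1/d_o1 = 1/17.5 - 1/8.5 = -0.06050 cm^-1, so d_i1 = -16.528 cm.
m_1 = -(-16.528)/8.5 = 1.9444.
The intermediate image is virtual, 16.528 cm to the left of lens 1, so d_o2 = L - d_i1 = 28 - (-16.528) = 44.528 cm.
Lens 2: 1/d_i2 = 1/f_2 - 1/d_o2 = 1/6 - 1/(44.528) = 0.14421 cm^-1, so d_i2 = 6.934 cm.
m_2 = -(6.934)/(44.528) = -0.1557.
Overall magnification: m = m_1 m_2 = -0.3028.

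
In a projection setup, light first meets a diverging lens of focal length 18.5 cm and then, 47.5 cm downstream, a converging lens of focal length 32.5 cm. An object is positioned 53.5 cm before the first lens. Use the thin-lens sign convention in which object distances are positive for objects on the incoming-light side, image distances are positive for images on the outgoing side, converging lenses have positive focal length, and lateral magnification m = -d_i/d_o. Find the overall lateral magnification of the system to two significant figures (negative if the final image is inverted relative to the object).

-0.29

Applying the thin-lens equation to the first lens, 1/(-18.5) = 1/53.5 + 1/d_i1, which gives d_i1 = -13.747 cm.
Its lateral magnification is m_1 = -d_i1/d_o1 = -(-13.747)/53.5 = 0.2569.
With d_i1 < 0 the first image is virtual and lies on the object side; the object distance for lens 2 is d_o2 = 47.5 - (-13.747) = 61.247 cm.
Applying the thin-lens equation again with f_2 = 32.5 cm and d_o2 = 61.247 cm gives d_i2 = 69.244 cm.
m_2 = -(69.244)/(61.247) = -1.1306.
Overall magnification: m = m_1 m_2 = -0.2905.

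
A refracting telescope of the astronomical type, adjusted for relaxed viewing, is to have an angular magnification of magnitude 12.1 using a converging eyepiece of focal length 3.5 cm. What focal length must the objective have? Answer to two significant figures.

|M| = f_obj/|f_eye|, so f_obj = |M| x |f_eye| = 12.1 x 3.5 = 42.350 cm.

42 cm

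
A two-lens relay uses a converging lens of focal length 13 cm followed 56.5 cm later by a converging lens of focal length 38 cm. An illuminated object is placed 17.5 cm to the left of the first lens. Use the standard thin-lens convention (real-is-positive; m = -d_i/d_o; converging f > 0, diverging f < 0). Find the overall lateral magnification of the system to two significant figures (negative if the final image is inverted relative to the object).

Applying the thin-lens equation to the first lens, 1/13 = 1/17.5 + 1/d_i1, which gives d_i1 = 50.556 cm.
Its lateral magnification is m_1 = -d_i1/d_o1 = -(50.556)/17.5 = -2.8889.
The intermediate image is 50.556 cm to the right of lens 1, so d_o2 = L - d_i1 = 56.5 - 50.556 = 5.944 cm.
Applying the thin-lens equation again with f_2 = 38 cm and d_o2 = 5.944 cm gives d_i2 = -7.047 cm.
m_2 = -(-7.047)/(5.944) = 1.1854.
The system's lateral magnification is m_1 m_2 = (-2.8889)(1.1854) = -3.4246.

-3.4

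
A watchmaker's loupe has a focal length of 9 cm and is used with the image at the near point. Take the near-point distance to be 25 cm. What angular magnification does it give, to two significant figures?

M = 1 + D/f = 1 + 25/9 = 3.778.

3.8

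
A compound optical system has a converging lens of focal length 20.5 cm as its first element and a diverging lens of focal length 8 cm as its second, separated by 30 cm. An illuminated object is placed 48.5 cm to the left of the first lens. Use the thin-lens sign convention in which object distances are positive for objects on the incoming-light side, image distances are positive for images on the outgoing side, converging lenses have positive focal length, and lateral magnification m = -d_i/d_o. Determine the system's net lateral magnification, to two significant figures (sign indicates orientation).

First lens: d_i1 = 1/(1/20.5 - 1/48.5) = 35.509 cm.
m_1 = -(35.509)/48.5 = -0.7321.
Since 35.509 cm > 30 cm, the first image lies past the second lens and serves as a virtual object: d_o2 = L - d_i1 = -5.509 cm.
Second lens: d_i2 = 1/(1/(-8) - 1/(-5.509)) = 17.692 cm.
m_2 = -(17.692)/(-5.509) = 3.2115.
Total m = m_1 x m_2 = (-0.7321)(3.2115) = -2.3513.

-2.4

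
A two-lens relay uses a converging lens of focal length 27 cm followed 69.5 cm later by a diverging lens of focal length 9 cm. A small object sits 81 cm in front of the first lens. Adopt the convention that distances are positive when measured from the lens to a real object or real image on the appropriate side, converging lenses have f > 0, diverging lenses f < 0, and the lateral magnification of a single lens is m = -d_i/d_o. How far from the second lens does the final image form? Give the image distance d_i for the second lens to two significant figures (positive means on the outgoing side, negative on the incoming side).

-6.9 cm

Applying the thin-lens equation to the first lens, 1/27 = 1/81 + 1/d_i1, which gives d_i1 = 40.500 cm.
Object distance for lens 2: d_o2 = 69.5 - 40.500 = 29.000 cm.
Applying the thin-lens equation again with f_2 = -9 cm and d_o2 = 29.000 cm gives d_i2 = -6.868 cm.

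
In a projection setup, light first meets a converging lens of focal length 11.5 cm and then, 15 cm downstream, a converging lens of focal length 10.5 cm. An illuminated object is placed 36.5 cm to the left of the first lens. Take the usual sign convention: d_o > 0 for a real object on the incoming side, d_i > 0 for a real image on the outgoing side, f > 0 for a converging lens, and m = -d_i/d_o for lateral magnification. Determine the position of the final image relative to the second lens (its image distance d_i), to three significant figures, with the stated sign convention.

Lens 1: 1/d_i1 = 1/f_1 - 1/d_o1 = 1/11.5 - 1/36.5 = 0.05956 cm^-1, so d_i1 = 16.790 cm.
Since 16.790 cm > 15 cm, the first image lies past the second lens and serves as a virtual object: d_o2 = L - d_i1 = -1.790 cm.
Lens 2: 1/d_i2 = 1/f_2 - 1/d_o2 = 1/10.5 - 1/(-1.790) = 0.65390 cm^-1, so d_i2 = 1.529 cm.

1.53 cm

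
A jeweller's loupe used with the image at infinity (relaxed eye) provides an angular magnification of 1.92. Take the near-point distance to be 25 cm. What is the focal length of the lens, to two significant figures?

13 cm

For the image at infinity, M = D/f.
f = D/M = 25/1.92 = 13.021 cm.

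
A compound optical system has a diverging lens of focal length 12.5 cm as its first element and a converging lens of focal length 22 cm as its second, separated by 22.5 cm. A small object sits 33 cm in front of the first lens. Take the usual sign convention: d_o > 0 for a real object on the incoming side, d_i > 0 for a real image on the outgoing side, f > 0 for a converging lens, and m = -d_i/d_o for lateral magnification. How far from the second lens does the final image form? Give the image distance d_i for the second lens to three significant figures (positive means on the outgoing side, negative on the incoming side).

72.6 cm

First lens: d_i1 = 1/(1/(-12.5) - 1/33) = -9.066 cm.
With d_i1 < 0 the first image is virtual and lies on the object side; the object distance for lens 2 is d_o2 = 22.5 - (-9.066) = 31.566 cm.
Second lens: d_i2 = 1/(1/22 - 1/(31.566)) = 72.596 cm.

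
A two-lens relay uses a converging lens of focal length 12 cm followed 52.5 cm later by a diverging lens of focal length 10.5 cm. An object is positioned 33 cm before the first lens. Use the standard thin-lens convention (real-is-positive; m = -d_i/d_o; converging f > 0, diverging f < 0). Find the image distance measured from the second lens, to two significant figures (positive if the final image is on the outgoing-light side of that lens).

First lens: d_i1 = 1/(1/12 - 1/33) = 18.857 cm.
The intermediate image is 18.857 cm to the right of lens 1, so d_o2 = L - d_i1 = 52.5 - 18.857 = 33.643 cm.
Second lens: d_i2 = 1/(1/(-10.5) - 1/(33.643)) = -8.002 cm.

-8.0 cm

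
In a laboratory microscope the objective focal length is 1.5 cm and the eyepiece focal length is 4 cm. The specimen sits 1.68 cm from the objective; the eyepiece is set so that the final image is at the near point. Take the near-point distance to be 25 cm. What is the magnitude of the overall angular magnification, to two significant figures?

Objective: 1/d_i = 1/f_obj - 1/d_o = 1/1.5 - 1/1.68 = 0.07143 cm^-1, so d_i = 14.000 cm.
m_obj = -d_i/d_o = -14.000/1.68 = -8.333.
Eyepiece angular magnification (image at near point): M_eye = 1 + D/f_e = 1 + 25/4 = 7.250.
Overall M = m_obj x M_eye = (-8.333)(7.250) = -60.42.
|M| = 60.42.

60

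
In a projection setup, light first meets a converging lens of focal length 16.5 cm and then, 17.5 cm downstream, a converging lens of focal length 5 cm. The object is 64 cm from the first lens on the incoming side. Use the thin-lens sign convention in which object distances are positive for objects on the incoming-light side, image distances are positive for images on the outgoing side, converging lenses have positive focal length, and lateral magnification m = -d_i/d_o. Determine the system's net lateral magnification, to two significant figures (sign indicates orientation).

-0.18

Lens 1: 1/d_i1 = 1/f_1 - 1/d_o1 = 1/16.5 - 1/64 = 0.04498 cm^-1, so d_i1 = 22.232 cm.
m_1 = -(22.232)/64 = -0.3474.
This image would form 22.232 cm past lens 1, i.e. 4.732 cm beyond lens 2, so it is a virtual object for lens 2: d_o2 = 17.5 - 22.232 = -4.732 cm.
Lens 2: 1/d_i2 = 1/f_2 - 1/d_o2 = 1/5 - 1/(-4.732) = 0.41135 cm^-1, so d_i2 = 2.431 cm.
m_2 = -(2.431)/(-4.732) = 0.5138.
Overall magnification: m = m_1 m_2 = -0.1785.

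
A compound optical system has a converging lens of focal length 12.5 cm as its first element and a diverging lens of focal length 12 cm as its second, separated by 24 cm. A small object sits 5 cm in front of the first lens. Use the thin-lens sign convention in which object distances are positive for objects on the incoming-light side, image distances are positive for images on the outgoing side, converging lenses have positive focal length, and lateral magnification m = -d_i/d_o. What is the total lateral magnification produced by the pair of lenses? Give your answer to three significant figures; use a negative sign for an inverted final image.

Lens 1: 1/d_i1 = 1/f_1 - 1/d_o1 = 1/12.5 - 1/5 = -0.12000 cm^-1, so d_i1 = -8.333 cm.
m_1 = -(-8.333)/5 = 1.6667.
With d_i1 < 0 the first image is virtual and lies on the object side; the object distance for lens 2 is d_o2 = 24 - (-8.333) = 32.333 cm.
Lens 2: 1/d_i2 = 1/f_2 - 1/d_o2 = 1/(-12) - 1/(32.333) = -0.11426 cm^-1, so d_i2 = -8.752 cm.
m_2 = -(-8.752)/(32.333) = 0.2707.
Overall magnification: m = m_1 m_2 = 0.4511.

0.451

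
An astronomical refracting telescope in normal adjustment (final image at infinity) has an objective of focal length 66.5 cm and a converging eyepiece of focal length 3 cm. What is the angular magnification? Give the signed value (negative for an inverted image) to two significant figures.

-22

M = -f_obj/f_eye = -66.5/(3) = -22.167.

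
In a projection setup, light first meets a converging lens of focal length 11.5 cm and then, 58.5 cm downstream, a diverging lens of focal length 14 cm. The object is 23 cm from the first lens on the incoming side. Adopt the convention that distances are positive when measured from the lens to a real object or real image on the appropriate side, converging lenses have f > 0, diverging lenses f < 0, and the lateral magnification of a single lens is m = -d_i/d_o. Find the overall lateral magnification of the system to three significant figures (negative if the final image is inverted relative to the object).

-0.283

Lens 1: 1/d_i1 = 1/f_1 - 1/d_o1 = 1/11.5 - 1/23 = 0.04348 cm^-1, so d_i1 = 23.000 cm.
m_1 = -(23.000)/23 = -1.0000.
Object distance for lens 2: d_o2 = 58.5 - 23.000 = 35.500 cm.
Lens 2: 1/d_i2 = 1/f_2 - 1/d_o2 = 1/(-14) - 1/(35.500) = -0.09960 cm^-1, so d_i2 = -10.040 cm.
m_2 = -(-10.040)/(35.500) = 0.2828.
The system's lateral magnification is m_1 m_2 = (-1.0000)(0.2828) = -0.2828.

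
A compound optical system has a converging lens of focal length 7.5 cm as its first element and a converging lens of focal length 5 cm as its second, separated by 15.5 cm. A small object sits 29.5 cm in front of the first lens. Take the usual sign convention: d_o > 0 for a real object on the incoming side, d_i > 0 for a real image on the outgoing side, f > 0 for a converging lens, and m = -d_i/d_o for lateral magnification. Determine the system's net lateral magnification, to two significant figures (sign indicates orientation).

3.8

First lens: d_i1 = 1/(1/7.5 - 1/29.5) = 10.057 cm.
m_1 = -(10.057)/29.5 = -0.3409.
That image sits 5.443 cm in front of the second lens, so d_o2 = 5.443 cm.
Second lens: d_i2 = 1/(1/5 - 1/(5.443)) = 61.410 cm.
m_2 = -(61.410)/(5.443) = -11.2821.
Overall magnification: m = m_1 m_2 = 3.8462.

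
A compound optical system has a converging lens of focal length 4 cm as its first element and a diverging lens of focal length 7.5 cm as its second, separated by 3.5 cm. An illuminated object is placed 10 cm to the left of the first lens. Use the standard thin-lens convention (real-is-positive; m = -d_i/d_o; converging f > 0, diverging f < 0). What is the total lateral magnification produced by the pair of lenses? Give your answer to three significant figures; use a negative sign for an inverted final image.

Applying the thin-lens equation to the first lens, 1/4 = 1/10 + 1/d_i1, which gives d_i1 = 6.667 cm.
Its lateral magnification is m_1 = -d_i1/d_o1 = -(6.667)/10 = -0.6667.
Since 6.667 cm > 3.5 cm, the first image lies past the second lens and serves as a virtual object: d_o2 = L - d_i1 = -3.167 cm.
Applying the thin-lens equation again with f_2 = -7.5 cm and d_o2 = -3.167 cm gives d_i2 = 5.481 cm.
m_2 = -(5.481)/(-3.167) = 1.7308.
Total m = m_1 x m_2 = (-0.6667)(1.7308) = -1.1538.

-1.15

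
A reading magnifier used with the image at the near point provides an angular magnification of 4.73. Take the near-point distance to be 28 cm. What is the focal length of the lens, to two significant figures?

For the image at the near point, M = 1 + D/f.
f = D/(M - 1) = 28/(4.73 - 1) = 7.507 cm.

7.5 cm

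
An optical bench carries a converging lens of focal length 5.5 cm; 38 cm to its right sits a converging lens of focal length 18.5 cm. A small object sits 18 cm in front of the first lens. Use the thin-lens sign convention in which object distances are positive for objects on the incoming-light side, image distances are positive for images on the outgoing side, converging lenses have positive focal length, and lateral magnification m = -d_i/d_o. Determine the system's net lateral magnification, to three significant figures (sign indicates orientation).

0.703

Lens 1: 1/d_i1 = 1/f_1 - 1/d_o1 = 1/5.5 - 1/18 = 0.12626 cm^-1, so d_i1 = 7.920 cm.
m_1 = -(7.920)/18 = -0.4400.
The intermediate image is 7.920 cm to the right of lens 1, so d_o2 = L - d_i1 = 38 - 7.920 = 30.080 cm.
Lens 2: 1/d_i2 = 1/f_2 - 1/d_o2 = 1/18.5 - 1/(30.080) = 0.02081 cm^-1, so d_i2 = 48.055 cm.
m_2 = -(48.055)/(30.080) = -1.5976.
Overall magnification: m = m_1 m_2 = 0.7029.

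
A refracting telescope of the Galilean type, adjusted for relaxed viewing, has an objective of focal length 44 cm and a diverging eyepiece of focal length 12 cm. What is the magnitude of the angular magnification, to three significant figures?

|M| = f_obj/|f_eye| = 44/12 = 3.667.

3.67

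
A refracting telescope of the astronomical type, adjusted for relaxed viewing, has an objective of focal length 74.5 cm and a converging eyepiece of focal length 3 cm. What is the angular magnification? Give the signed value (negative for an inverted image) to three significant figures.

M = -f_obj/f_eye = -74.5/(3) = -24.833.

-24.8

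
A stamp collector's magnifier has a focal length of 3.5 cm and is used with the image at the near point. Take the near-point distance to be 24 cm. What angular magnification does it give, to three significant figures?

7.86

M = 1 + D/f = 1 + 24/3.5 = 7.857.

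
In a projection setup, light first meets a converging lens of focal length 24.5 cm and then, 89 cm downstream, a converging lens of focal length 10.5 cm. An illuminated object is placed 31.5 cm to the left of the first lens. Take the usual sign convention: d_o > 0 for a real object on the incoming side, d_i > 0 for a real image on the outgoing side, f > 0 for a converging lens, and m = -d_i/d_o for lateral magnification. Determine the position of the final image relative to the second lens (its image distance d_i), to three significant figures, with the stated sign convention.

7.03 cm

Lens 1: 1/d_i1 = 1/f_1 - 1/d_o1 = 1/24.5 - 1/31.5 = 0.00907 cm^-1, so d_i1 = 110.250 cm.
This image would form 110.250 cm past lens 1, i.e. 21.250 cm beyond lens 2, so it is a virtual object for lens 2: d_o2 = 89 - 110.250 = -21.250 cm.
Lens 2: 1/d_i2 = 1/f_2 - 1/d_o2 = 1/10.5 - 1/(-21.250) = 0.14230 cm^-1, so d_i2 = 7.028 cm.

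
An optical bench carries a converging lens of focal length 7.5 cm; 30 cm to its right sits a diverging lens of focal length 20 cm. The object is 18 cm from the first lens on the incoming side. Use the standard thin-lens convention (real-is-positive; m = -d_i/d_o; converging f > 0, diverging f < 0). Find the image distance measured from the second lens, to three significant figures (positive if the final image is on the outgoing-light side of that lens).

Lens 1: 1/d_i1 = 1/f_1 - 1/d_o1 = 1/7.5 - 1/18 = 0.07778 cm^-1, so d_i1 = 12.857 cm.
The intermediate image is 12.857 cm to the right of lens 1, so d_o2 = L - d_i1 = 30 - 12.857 = 17.143 cm.
Lens 2: 1/d_i2 = 1/f_2 - 1/d_o2 = 1/(-20) - 1/(17.143) = -0.10833 cm^-1, so d_i2 = -9.231 cm.

-9.23 cm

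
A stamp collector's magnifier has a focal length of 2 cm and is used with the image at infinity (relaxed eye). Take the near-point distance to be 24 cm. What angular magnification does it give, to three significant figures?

12.0

M = D/f = 24/2 = 12.000.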